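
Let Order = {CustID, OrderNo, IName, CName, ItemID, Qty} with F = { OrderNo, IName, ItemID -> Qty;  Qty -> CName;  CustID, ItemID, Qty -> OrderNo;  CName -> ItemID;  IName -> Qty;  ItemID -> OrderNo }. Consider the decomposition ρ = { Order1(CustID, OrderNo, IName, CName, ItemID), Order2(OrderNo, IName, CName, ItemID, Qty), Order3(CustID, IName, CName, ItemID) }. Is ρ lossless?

Chase test. Columns are CustID, OrderNo, IName, CName, ItemID, Qty; row i has aⱼ where attribute j ∈ Orderi, else bᵢⱼ.
Initial tableau (one row per fragment):
  row 1: a1 a2 a3 a4 a5 b16
  row 2: b21 a2 a3 a4 a5 a6
  row 3: a1 b32 a3 a4 a5 b36
Rows 1 and 2 agree on OrderNo, IName, ItemID; apply OrderNo, IName, ItemID→Qty and equate their Qty entries.
Rows 1 and 3 agree on IName; apply IName→Qty and equate their Qty entries.
Rows 1 and 3 agree on ItemID; apply ItemID→OrderNo and equate their OrderNo entries.
Row 1 is now all distinguished symbols — the join is lossless.

Yes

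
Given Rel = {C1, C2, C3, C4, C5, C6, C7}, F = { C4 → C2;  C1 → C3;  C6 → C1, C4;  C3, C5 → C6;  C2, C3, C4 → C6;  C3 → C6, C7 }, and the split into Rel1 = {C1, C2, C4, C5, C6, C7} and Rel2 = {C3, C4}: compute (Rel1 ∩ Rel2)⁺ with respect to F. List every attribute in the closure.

C2, C4

Rel1 ∩ Rel2 = {C4}.
C4 → C2 applies, adding C2
Closure: {C2, C4}.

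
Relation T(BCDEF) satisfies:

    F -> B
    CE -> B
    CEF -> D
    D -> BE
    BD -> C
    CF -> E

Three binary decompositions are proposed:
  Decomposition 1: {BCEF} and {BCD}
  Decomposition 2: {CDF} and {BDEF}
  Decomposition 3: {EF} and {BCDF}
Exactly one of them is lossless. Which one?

Decomposition 1: common = {BC}, closure = {BC} → lossy.
Decomposition 2: common = {DF}, closure = {BCDEF} → lossless.
Decomposition 3: common = {F}, closure = {BF} → lossy.

Decomposition 2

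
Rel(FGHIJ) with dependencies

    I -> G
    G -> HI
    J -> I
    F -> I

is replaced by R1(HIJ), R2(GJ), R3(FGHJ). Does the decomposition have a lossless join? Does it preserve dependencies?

Lossless test (chase): Rows 2 and 3 agree on G; apply G→HI and equate their HI entries. Rows 1 and 2 agree on J; apply J→I and equate their I entries. Rows 1 and 2 agree on I; apply I→G and equate their G entries. Row 3 is now all distinguished symbols — the join is lossless.
Dependency preservation: the restricted closure of {I} across the fragments never reaches {G}, so I → G cannot be enforced without a join — not preserved.

lossless but not dependency-preserving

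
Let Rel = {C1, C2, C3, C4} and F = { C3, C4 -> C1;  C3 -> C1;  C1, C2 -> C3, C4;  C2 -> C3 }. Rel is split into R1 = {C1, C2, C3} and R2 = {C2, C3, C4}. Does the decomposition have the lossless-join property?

Common attributes: R1 ∩ R2 = {C2, C3}.
Closure of {C2, C3}: C3 → C1 applies, adding C1; C1, C2 → C3, C4 applies, adding C4. So (C2, C3)⁺ = {C1, C2, C3, C4}.
This closure contains every attribute of R1, so R1 ∩ R2 → R1. The join is lossless.

Yes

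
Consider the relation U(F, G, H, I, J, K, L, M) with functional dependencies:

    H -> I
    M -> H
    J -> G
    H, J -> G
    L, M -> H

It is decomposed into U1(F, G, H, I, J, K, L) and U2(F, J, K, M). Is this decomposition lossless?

No

Common attributes: U1 ∩ U2 = {F, J, K}.
Closure of {F, J, K}: J → G applies, adding G. So (F, J, K)⁺ = {F, G, J, K}.
The closure contains neither all of U1 = {F, G, H, I, J, K, L} nor all of U2 = {F, J, K, M}, so the common attributes are not a superkey of either fragment. The join is lossy.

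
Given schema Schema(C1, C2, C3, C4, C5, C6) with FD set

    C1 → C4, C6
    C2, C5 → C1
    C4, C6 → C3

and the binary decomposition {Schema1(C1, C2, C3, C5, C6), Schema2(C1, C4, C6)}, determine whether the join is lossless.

Yes

Common attributes: Schema1 ∩ Schema2 = {C1, C6}.
Closure of {C1, C6}: C1 → C4, C6 applies, adding C4; C4, C6 → C3 applies, adding C3. So (C1, C6)⁺ = {C1, C3, C4, C6}.
This closure contains every attribute of Schema2, so Schema1 ∩ Schema2 → Schema2. The join is lossless.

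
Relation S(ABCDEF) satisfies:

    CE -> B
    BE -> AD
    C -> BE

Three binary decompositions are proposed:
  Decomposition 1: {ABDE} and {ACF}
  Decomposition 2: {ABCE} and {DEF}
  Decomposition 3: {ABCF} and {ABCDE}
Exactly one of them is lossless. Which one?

Decomposition 1: common = {A}, closure = {A} → lossy.
Decomposition 2: common = {E}, closure = {E} → lossy.
Decomposition 3: common = {ABC}, closure = {ABCDE} → lossless.

Decomposition 3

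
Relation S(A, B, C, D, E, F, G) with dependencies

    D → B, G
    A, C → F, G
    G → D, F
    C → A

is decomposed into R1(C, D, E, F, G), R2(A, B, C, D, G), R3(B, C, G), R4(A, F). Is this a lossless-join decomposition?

Yes

Chase test. Columns are A, B, C, D, E, F, G; row i has aⱼ where attribute j ∈ Ri, else bᵢⱼ.
Initial tableau (one row per fragment):
  row 1: b11 b12 a3 a4 a5 a6 a7
  row 2: a1 a2 a3 a4 b25 b26 a7
  row 3: b31 a2 a3 b34 b35 b36 a7
  row 4: a1 b42 b43 b44 b45 a6 b47
Rows 1 and 2 agree on D; apply D→B, G and equate their B, G entries.
Rows 1 and 2 agree on G; apply G→D, F and equate their D, F entries.
Rows 1 and 3 agree on G; apply G→D, F and equate their D, F entries.
Rows 1 and 2 agree on C; apply C→A and equate their A entries.
Rows 1 and 3 agree on C; apply C→A and equate their A entries.
Row 1 is now all distinguished symbols — the join is lossless.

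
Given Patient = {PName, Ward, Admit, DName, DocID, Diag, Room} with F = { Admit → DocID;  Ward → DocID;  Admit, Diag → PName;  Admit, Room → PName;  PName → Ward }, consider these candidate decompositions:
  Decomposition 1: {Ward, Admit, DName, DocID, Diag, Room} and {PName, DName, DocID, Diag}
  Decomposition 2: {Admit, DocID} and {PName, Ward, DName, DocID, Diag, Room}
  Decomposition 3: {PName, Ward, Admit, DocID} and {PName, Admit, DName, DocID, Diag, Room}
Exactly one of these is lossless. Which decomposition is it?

Decomposition 3

Decomposition 1: common = {DName, DocID, Diag}, closure = {DName, DocID, Diag} → lossy.
Decomposition 2: common = {DocID}, closure = {DocID} → lossy.
Decomposition 3: common = {PName, Admit, DocID}, closure = {PName, Ward, Admit, DocID} → lossless.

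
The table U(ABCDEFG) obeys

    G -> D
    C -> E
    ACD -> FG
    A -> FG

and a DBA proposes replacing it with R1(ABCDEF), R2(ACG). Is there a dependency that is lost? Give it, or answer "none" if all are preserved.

G -> D

Check G → D: no single fragment contains all of {DG}, and the restricted closure of {G} across the fragments never reaches {D}.
C → E is preserved.
ACD → FG is preserved.
A → FG is preserved.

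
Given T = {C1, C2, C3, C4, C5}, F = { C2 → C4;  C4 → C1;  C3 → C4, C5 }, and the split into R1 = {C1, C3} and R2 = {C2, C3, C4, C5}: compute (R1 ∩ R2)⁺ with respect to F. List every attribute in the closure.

C1, C3, C4, C5

R1 ∩ R2 = {C3}.
C3 → C4, C5 applies, adding C4, C5
C4 → C1 applies, adding C1
Closure: {C1, C3, C4, C5}.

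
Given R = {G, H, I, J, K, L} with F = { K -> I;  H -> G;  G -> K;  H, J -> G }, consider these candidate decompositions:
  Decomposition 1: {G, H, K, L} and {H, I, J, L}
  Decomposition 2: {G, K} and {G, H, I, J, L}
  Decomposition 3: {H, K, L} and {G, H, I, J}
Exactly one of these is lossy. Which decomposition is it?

Decomposition 1: common = {H, L}, closure = {G, H, I, K, L} → lossless.
Decomposition 2: common = {G}, closure = {G, I, K} → lossless.
Decomposition 3: common = {H}, closure = {G, H, I, K} → lossy.

Decomposition 3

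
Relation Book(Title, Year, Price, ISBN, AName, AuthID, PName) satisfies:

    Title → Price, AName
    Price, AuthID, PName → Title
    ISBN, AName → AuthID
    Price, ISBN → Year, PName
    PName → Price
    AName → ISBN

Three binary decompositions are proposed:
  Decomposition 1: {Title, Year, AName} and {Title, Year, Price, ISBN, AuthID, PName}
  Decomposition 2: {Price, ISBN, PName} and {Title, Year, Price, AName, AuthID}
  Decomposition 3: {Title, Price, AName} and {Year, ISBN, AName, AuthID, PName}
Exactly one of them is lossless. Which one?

Decomposition 1

Decomposition 1: common = {Title, Year}, closure = {Title, Year, Price, ISBN, AName, AuthID, PName} → lossless.
Decomposition 2: common = {Price}, closure = {Price} → lossy.
Decomposition 3: common = {AName}, closure = {ISBN, AName, AuthID} → lossy.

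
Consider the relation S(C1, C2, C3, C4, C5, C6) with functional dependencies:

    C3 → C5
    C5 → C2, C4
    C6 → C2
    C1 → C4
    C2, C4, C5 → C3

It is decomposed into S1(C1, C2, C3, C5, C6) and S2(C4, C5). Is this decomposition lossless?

Yes

Common attributes: S1 ∩ S2 = {C5}.
Closure of {C5}: C5 → C2, C4 applies, adding C2, C4; C2, C4, C5 → C3 applies, adding C3. So (C5)⁺ = {C2, C3, C4, C5}.
This closure contains every attribute of S2, so S1 ∩ S2 → S2. The join is lossless.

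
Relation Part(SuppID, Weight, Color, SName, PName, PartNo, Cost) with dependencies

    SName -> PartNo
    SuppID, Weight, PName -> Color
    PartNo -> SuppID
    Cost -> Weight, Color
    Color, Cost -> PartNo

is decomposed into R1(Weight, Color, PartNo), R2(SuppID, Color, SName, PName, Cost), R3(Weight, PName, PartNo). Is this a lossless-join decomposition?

Chase test. Columns are SuppID, Weight, Color, SName, PName, PartNo, Cost; row i has aⱼ where attribute j ∈ Ri, else bᵢⱼ.
Initial tableau (one row per fragment):
  row 1: b11 a2 a3 b14 b15 a6 b17
  row 2: a1 b22 a3 a4 a5 b26 a7
  row 3: b31 a2 b33 b34 a5 a6 b37
Rows 1 and 3 agree on PartNo; apply PartNo→SuppID and equate their SuppID entries.
No row becomes fully distinguished — the join is lossy.

No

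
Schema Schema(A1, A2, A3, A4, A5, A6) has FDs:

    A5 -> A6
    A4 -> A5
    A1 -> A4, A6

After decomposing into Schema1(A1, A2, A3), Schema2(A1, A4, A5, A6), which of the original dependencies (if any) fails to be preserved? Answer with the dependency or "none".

none

A5 → A6 lies within Schema2.
A4 → A5 lies within Schema2.
A1 → A4, A6 lies within Schema2.
Every dependency is enforceable on the fragments, so the decomposition is dependency-preserving.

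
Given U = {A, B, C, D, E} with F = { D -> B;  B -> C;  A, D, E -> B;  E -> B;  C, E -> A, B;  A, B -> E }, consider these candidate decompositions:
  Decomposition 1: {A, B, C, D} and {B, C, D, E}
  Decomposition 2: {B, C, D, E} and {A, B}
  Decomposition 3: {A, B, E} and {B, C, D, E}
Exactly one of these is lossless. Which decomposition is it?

Decomposition 3

Decomposition 1: common = {B, C, D}, closure = {B, C, D} → lossy.
Decomposition 2: common = {B}, closure = {B, C} → lossy.
Decomposition 3: common = {B, E}, closure = {A, B, C, E} → lossless.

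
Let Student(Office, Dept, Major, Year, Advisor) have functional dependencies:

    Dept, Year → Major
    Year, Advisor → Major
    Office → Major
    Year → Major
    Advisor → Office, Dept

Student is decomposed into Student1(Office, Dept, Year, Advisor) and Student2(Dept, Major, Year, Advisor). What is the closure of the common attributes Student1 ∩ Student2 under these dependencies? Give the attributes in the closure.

Student1 ∩ Student2 = {Dept, Year, Advisor}.
Dept, Year → Major applies, adding Major
Advisor → Office, Dept applies, adding Office
Closure: {Office, Dept, Major, Year, Advisor}.

Office, Dept, Major, Year, Advisor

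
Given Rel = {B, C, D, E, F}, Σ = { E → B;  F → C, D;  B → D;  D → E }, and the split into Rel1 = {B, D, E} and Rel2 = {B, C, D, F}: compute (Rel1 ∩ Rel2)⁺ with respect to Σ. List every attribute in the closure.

Rel1 ∩ Rel2 = {B, D}.
D → E applies, adding E
Closure: {B, D, E}.

B, D, E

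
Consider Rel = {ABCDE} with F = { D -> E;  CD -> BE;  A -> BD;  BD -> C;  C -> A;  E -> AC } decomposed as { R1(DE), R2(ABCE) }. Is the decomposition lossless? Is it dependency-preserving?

lossless and dependency-preserving

Lossless test: (E)⁺ = {ABCDE}, which contains all of one fragment — lossless.
Dependency preservation: CD → BE; A → BD; BD → C are not contained in any single fragment, but the restricted closure of each left-hand side across the fragments still reaches the right-hand side; the remaining FDs each lie inside some fragment. All dependencies are preserved.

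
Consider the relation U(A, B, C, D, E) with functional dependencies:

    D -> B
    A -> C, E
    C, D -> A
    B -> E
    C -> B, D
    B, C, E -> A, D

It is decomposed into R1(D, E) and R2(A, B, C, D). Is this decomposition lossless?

Common attributes: R1 ∩ R2 = {D}.
Closure of {D}: D → B applies, adding B; B → E applies, adding E. So (D)⁺ = {B, D, E}.
This closure contains every attribute of R1, so R1 ∩ R2 → R1. The join is lossless.

Yes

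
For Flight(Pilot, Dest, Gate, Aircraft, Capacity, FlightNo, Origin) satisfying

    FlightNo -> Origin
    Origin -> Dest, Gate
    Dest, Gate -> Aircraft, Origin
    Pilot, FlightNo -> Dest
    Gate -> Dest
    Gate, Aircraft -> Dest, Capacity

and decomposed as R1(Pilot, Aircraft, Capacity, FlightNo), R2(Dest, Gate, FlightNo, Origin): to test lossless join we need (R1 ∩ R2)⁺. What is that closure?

R1 ∩ R2 = {FlightNo}.
FlightNo → Origin applies, adding Origin
Origin → Dest, Gate applies, adding Dest, Gate
Dest, Gate → Aircraft, Origin applies, adding Aircraft
Gate, Aircraft → Dest, Capacity applies, adding Capacity
Closure: {Dest, Gate, Aircraft, Capacity, FlightNo, Origin}.

Dest, Gate, Aircraft, Capacity, FlightNo, Origin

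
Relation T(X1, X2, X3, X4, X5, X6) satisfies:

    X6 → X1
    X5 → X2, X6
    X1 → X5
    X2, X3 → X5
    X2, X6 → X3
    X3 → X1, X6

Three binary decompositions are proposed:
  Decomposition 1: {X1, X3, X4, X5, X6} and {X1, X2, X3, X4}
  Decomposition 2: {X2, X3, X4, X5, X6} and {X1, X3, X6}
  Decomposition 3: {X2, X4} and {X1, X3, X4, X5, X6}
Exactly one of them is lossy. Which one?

Decomposition 1: common = {X1, X3, X4}, closure = {X1, X2, X3, X4, X5, X6} → lossless.
Decomposition 2: common = {X3, X6}, closure = {X1, X2, X3, X5, X6} → lossless.
Decomposition 3: common = {X4}, closure = {X4} → lossy.

Decomposition 3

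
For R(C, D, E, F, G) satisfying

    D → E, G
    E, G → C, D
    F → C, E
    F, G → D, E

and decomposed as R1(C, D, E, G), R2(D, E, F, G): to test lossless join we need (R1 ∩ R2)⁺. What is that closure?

C, D, E, G

R1 ∩ R2 = {D, E, G}.
E, G → C, D applies, adding C
Closure: {C, D, E, G}.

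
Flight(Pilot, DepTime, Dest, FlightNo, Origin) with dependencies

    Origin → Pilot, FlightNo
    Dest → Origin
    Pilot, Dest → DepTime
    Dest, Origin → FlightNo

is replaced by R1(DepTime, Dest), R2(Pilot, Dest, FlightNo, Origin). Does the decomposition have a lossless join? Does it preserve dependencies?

Lossless test: (Dest)⁺ = {Pilot, DepTime, Dest, FlightNo, Origin}, which contains all of one fragment — lossless.
Dependency preservation: Pilot, Dest → DepTime is not contained in any single fragment, but the restricted closure of its left-hand side across the fragments still reaches the right-hand side; the remaining FDs each lie inside some fragment. All dependencies are preserved.

lossless and dependency-preserving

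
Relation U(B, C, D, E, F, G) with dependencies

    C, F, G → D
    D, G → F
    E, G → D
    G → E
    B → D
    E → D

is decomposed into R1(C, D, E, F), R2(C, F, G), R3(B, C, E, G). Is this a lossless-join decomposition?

Chase test. Columns are B, C, D, E, F, G; row i has aⱼ where attribute j ∈ Ri, else bᵢⱼ.
Initial tableau (one row per fragment):
  row 1: b11 a2 a3 a4 a5 b16
  row 2: b21 a2 b23 b24 a5 a6
  row 3: a1 a2 b33 a4 b35 a6
Rows 2 and 3 agree on G; apply G→E and equate their E entries.
Rows 1 and 2 agree on E; apply E→D and equate their D entries.
Rows 1 and 3 agree on E; apply E→D and equate their D entries.
Rows 2 and 3 agree on D, G; apply D, G→F and equate their F entries.
Row 3 is now all distinguished symbols — the join is lossless.

Yes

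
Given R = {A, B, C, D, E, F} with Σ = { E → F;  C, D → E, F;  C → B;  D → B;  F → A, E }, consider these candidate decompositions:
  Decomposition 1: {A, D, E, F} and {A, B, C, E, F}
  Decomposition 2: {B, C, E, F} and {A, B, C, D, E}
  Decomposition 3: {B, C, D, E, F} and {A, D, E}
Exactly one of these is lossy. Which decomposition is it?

Decomposition 1

Decomposition 1: common = {A, E, F}, closure = {A, E, F} → lossy.
Decomposition 2: common = {B, C, E}, closure = {A, B, C, E, F} → lossless.
Decomposition 3: common = {D, E}, closure = {A, B, D, E, F} → lossless.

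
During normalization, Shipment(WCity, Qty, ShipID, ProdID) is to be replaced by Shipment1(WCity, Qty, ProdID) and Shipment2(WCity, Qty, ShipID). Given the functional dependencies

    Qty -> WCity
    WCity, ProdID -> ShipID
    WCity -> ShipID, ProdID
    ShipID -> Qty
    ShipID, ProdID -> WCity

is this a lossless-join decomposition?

Yes

Common attributes: Shipment1 ∩ Shipment2 = {WCity, Qty}.
Closure of {WCity, Qty}: WCity → ShipID, ProdID applies, adding ShipID, ProdID. So (WCity, Qty)⁺ = {WCity, Qty, ShipID, ProdID}.
This closure contains every attribute of Shipment1, so Shipment1 ∩ Shipment2 → Shipment1. The join is lossless.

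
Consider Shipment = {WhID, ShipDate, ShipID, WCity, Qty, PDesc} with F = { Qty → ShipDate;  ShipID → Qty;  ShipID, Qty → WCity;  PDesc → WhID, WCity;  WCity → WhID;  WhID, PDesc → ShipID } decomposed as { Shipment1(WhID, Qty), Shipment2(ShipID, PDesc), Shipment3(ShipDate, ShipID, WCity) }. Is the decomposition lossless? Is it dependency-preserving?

Lossless test (chase): Rows 2 and 3 agree on ShipID; apply ShipID→Qty and equate their Qty entries. Rows 2 and 3 agree on ShipID, Qty; apply ShipID, Qty→WCity and equate their WCity entries. Rows 2 and 3 agree on WCity; apply WCity→WhID and equate their WhID entries. Rows 2 and 3 agree on Qty; apply Qty→ShipDate and equate their ShipDate entries. No row becomes fully distinguished — the join is lossy.
Dependency preservation: the restricted closure of {Qty} across the fragments never reaches {ShipDate}, so Qty → ShipDate cannot be enforced without a join — not preserved.

lossy and not dependency-preserving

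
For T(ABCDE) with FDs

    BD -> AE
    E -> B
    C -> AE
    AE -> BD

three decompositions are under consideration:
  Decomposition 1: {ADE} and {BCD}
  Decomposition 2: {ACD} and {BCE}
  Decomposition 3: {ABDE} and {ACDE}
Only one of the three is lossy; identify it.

Decomposition 1

Decomposition 1: common = {D}, closure = {D} → lossy.
Decomposition 2: common = {C}, closure = {ABCDE} → lossless.
Decomposition 3: common = {ADE}, closure = {ABDE} → lossless.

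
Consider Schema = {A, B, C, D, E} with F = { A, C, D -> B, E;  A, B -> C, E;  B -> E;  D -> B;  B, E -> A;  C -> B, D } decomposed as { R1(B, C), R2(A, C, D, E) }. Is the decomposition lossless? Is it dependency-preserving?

Lossless test: (C)⁺ = {A, B, C, D, E}, which contains all of one fragment — lossless.
Dependency preservation: A, C, D → B, E; A, B → C, E; B → E; D → B; B, E → A; C → B, D are not contained in any single fragment, but the restricted closure of each left-hand side across the fragments still reaches the right-hand side; the remaining FDs each lie inside some fragment. All dependencies are preserved.

lossless and dependency-preserving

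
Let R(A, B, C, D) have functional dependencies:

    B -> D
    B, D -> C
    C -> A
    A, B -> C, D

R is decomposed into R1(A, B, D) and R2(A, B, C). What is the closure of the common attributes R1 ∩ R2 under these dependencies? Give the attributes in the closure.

A, B, C, D

R1 ∩ R2 = {A, B}.
B → D applies, adding D
B, D → C applies, adding C
Closure: {A, B, C, D}.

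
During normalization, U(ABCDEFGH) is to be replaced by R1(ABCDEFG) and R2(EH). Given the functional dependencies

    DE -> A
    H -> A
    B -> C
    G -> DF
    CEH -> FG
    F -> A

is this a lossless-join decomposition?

Common attributes: R1 ∩ R2 = {E}.
No dependency enlarges {E}, so (E)⁺ = {E}.
The closure contains neither all of R1 = {ABCDEFG} nor all of R2 = {EH}, so the common attributes are not a superkey of either fragment. The join is lossy.

No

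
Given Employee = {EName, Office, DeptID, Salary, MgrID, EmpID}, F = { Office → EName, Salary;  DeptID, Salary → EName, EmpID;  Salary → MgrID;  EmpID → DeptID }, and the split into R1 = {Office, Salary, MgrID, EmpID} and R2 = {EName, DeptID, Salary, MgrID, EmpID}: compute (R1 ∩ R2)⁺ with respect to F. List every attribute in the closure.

R1 ∩ R2 = {Salary, MgrID, EmpID}.
EmpID → DeptID applies, adding DeptID
DeptID, Salary → EName, EmpID applies, adding EName
Closure: {EName, DeptID, Salary, MgrID, EmpID}.

EName, DeptID, Salary, MgrID, EmpID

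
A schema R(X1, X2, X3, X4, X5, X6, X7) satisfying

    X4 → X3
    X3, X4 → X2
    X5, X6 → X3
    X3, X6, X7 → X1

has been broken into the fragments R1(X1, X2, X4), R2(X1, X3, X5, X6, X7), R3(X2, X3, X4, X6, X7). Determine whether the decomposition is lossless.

No

Chase test. Columns are X1, X2, X3, X4, X5, X6, X7; row i has aⱼ where attribute j ∈ Ri, else bᵢⱼ.
Initial tableau (one row per fragment):
  row 1: a1 a2 b13 a4 b15 b16 b17
  row 2: a1 b22 a3 b24 a5 a6 a7
  row 3: b31 a2 a3 a4 b35 a6 a7
Rows 1 and 3 agree on X4; apply X4→X3 and equate their X3 entries.
Rows 2 and 3 agree on X3, X6, X7; apply X3, X6, X7→X1 and equate their X1 entries.
No row becomes fully distinguished — the join is lossy.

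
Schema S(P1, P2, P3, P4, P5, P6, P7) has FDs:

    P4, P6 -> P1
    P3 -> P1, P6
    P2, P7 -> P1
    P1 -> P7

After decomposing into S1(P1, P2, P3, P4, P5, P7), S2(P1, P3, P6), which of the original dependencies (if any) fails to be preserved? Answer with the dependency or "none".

Check P4, P6 → P1: no single fragment contains all of {P1, P4, P6}, and the restricted closure of {P4, P6} across the fragments never reaches {P1}.
P3 → P1, P6 is preserved.
P2, P7 → P1 is preserved.
P1 → P7 is preserved.

P4, P6 -> P1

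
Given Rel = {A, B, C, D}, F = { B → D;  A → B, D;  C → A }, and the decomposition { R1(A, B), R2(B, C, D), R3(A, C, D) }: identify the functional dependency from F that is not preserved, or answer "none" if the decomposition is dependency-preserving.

none

B → D lies within R2.
A → B, D: restricted closure across fragments reaches B, D.
C → A lies within R3.
Every dependency is enforceable on the fragments, so the decomposition is dependency-preserving.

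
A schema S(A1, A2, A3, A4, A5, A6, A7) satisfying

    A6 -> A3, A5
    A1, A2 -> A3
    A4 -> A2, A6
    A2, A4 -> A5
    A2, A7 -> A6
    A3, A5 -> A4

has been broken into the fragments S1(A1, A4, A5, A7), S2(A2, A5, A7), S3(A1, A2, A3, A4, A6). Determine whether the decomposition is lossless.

Yes

Chase test. Columns are A1, A2, A3, A4, A5, A6, A7; row i has aⱼ where attribute j ∈ Si, else bᵢⱼ.
Initial tableau (one row per fragment):
  row 1: a1 b12 b13 a4 a5 b16 a7
  row 2: b21 a2 b23 b24 a5 b26 a7
  row 3: a1 a2 a3 a4 b35 a6 b37
Rows 1 and 3 agree on A4; apply A4→A2, A6 and equate their A2, A6 entries.
Rows 1 and 3 agree on A2, A4; apply A2, A4→A5 and equate their A5 entries.
Rows 1 and 2 agree on A2, A7; apply A2, A7→A6 and equate their A6 entries.
Rows 1 and 2 agree on A6; apply A6→A3, A5 and equate their A3, A5 entries.
Rows 1 and 3 agree on A6; apply A6→A3, A5 and equate their A3, A5 entries.
Rows 1 and 2 agree on A3, A5; apply A3, A5→A4 and equate their A4 entries.
Row 1 is now all distinguished symbols — the join is lossless.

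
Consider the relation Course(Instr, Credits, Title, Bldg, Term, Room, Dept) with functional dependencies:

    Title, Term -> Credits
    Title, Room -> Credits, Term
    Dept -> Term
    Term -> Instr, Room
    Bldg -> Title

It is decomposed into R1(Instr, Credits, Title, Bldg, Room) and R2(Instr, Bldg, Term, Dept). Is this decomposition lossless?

Common attributes: R1 ∩ R2 = {Instr, Bldg}.
Closure of {Instr, Bldg}: Bldg → Title applies, adding Title. So (Instr, Bldg)⁺ = {Instr, Title, Bldg}.
The closure contains neither all of R1 = {Instr, Credits, Title, Bldg, Room} nor all of R2 = {Instr, Bldg, Term, Dept}, so the common attributes are not a superkey of either fragment. The join is lossy.

No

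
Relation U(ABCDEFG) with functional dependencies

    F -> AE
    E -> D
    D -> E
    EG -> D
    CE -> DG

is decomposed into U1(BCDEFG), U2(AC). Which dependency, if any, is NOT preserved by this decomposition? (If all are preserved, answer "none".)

F -> AE

Check F → AE: no single fragment contains all of {AEF}, and the restricted closure of {F} across the fragments never reaches {AE}.
E → D is preserved.
D → E is preserved.
EG → D is preserved.
CE → DG is preserved.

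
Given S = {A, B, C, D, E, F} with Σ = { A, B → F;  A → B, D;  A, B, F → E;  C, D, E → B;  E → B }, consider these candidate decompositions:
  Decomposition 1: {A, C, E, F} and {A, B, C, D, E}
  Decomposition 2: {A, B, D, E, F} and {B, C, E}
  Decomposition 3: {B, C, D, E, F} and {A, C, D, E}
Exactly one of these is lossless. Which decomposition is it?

Decomposition 1

Decomposition 1: common = {A, C, E}, closure = {A, B, C, D, E, F} → lossless.
Decomposition 2: common = {B, E}, closure = {B, E} → lossy.
Decomposition 3: common = {C, D, E}, closure = {B, C, D, E} → lossy.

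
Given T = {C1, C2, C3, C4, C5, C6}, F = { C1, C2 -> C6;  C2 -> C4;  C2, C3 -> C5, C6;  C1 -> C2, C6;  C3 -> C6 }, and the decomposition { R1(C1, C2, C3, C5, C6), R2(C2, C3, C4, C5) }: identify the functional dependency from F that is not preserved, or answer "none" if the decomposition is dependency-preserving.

none

C1, C2 → C6 lies within R1.
C2 → C4 lies within R2.
C2, C3 → C5, C6 lies within R1.
C1 → C2, C6 lies within R1.
C3 → C6 lies within R1.
Every dependency is enforceable on the fragments, so the decomposition is dependency-preserving.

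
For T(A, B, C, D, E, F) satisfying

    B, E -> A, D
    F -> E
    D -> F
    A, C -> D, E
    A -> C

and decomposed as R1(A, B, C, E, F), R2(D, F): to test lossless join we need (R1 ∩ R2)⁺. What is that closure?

E, F

R1 ∩ R2 = {F}.
F → E applies, adding E
Closure: {E, F}.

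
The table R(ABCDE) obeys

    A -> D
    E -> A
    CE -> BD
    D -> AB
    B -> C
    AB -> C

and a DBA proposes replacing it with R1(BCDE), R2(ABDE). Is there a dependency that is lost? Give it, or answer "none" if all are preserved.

A → D lies within R2.
E → A lies within R2.
CE → BD lies within R1.
D → AB lies within R2.
B → C lies within R1.
AB → C: restricted closure across fragments reaches C.
Every dependency is enforceable on the fragments, so the decomposition is dependency-preserving.

none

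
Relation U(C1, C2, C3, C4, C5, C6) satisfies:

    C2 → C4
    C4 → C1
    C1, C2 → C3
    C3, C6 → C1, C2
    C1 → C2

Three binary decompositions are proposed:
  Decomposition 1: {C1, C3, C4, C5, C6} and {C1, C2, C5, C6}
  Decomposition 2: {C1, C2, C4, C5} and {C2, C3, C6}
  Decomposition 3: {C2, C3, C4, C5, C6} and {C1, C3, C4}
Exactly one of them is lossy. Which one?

Decomposition 2

Decomposition 1: common = {C1, C5, C6}, closure = {C1, C2, C3, C4, C5, C6} → lossless.
Decomposition 2: common = {C2}, closure = {C1, C2, C3, C4} → lossy.
Decomposition 3: common = {C3, C4}, closure = {C1, C2, C3, C4} → lossless.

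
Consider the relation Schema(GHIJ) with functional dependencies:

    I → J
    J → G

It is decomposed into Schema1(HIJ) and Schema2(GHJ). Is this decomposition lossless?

Yes

Common attributes: Schema1 ∩ Schema2 = {HJ}.
Closure of {HJ}: J → G applies, adding G. So (HJ)⁺ = {GHJ}.
This closure contains every attribute of Schema2, so Schema1 ∩ Schema2 → Schema2. The join is lossless.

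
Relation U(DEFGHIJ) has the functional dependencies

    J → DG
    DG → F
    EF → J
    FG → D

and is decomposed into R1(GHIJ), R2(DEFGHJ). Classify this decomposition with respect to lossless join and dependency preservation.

lossy but dependency-preserving

Lossless test: (GHJ)⁺ = {DFGHJ}, which is a superkey of neither fragment — lossy.
Dependency preservation: every FD's attributes lie within a single fragment, so each can be enforced locally — preserved.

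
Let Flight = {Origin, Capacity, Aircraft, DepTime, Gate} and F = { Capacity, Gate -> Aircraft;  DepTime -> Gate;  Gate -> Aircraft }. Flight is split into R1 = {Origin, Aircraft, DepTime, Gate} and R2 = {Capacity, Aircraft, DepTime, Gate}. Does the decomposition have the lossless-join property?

Common attributes: R1 ∩ R2 = {Aircraft, DepTime, Gate}.
No dependency enlarges {Aircraft, DepTime, Gate}, so (Aircraft, DepTime, Gate)⁺ = {Aircraft, DepTime, Gate}.
The closure contains neither all of R1 = {Origin, Aircraft, DepTime, Gate} nor all of R2 = {Capacity, Aircraft, DepTime, Gate}, so the common attributes are not a superkey of either fragment. The join is lossy.

No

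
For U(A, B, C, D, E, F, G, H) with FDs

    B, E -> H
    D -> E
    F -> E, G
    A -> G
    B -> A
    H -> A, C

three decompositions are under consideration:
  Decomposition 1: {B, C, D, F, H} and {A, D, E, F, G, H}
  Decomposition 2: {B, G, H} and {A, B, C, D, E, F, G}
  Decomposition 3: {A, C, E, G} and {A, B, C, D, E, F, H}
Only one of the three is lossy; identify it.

Decomposition 2

Decomposition 1: common = {D, F, H}, closure = {A, C, D, E, F, G, H} → lossless.
Decomposition 2: common = {B, G}, closure = {A, B, G} → lossy.
Decomposition 3: common = {A, C, E}, closure = {A, C, E, G} → lossless.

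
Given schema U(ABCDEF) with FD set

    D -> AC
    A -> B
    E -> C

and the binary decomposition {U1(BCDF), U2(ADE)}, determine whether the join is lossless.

Common attributes: U1 ∩ U2 = {D}.
Closure of {D}: D → AC applies, adding AC; A → B applies, adding B. So (D)⁺ = {ABCD}.
The closure contains neither all of U1 = {BCDF} nor all of U2 = {ADE}, so the common attributes are not a superkey of either fragment. The join is lossy.

No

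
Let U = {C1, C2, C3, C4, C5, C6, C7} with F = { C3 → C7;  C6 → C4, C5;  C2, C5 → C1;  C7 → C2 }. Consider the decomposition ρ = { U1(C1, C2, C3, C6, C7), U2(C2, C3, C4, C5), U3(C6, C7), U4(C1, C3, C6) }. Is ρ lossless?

Chase test. Columns are C1, C2, C3, C4, C5, C6, C7; row i has aⱼ where attribute j ∈ Ui, else bᵢⱼ.
Initial tableau (one row per fragment):
  row 1: a1 a2 a3 b14 b15 a6 a7
  row 2: b21 a2 a3 a4 a5 b26 b27
  row 3: b31 b32 b33 b34 b35 a6 a7
  row 4: a1 b42 a3 b44 b45 a6 b47
Rows 1 and 2 agree on C3; apply C3→C7 and equate their C7 entries.
Rows 1 and 4 agree on C3; apply C3→C7 and equate their C7 entries.
Rows 1 and 3 agree on C6; apply C6→C4, C5 and equate their C4, C5 entries.
Rows 1 and 4 agree on C6; apply C6→C4, C5 and equate their C4, C5 entries.
Rows 1 and 3 agree on C7; apply C7→C2 and equate their C2 entries.
Rows 1 and 4 agree on C7; apply C7→C2 and equate their C2 entries.
Rows 1 and 3 agree on C2, C5; apply C2, C5→C1 and equate their C1 entries.
No row becomes fully distinguished — the join is lossy.

No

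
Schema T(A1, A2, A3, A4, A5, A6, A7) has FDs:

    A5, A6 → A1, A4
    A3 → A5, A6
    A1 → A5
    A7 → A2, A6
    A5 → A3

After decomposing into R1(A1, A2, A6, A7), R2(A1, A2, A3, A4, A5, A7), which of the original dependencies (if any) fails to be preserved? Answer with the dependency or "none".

A5, A6 → A1, A4: restricted closure across fragments reaches A1, A4.
A3 → A5, A6: restricted closure across fragments reaches A5, A6.
A1 → A5 lies within R2.
A7 → A2, A6 lies within R1.
A5 → A3 lies within R2.
Every dependency is enforceable on the fragments, so the decomposition is dependency-preserving.

none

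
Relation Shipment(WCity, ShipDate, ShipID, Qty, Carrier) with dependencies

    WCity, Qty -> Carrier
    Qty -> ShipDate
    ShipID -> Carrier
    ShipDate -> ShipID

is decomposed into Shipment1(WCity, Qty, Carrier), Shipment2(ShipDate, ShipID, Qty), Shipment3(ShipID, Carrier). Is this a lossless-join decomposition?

Yes

Chase test. Columns are WCity, ShipDate, ShipID, Qty, Carrier; row i has aⱼ where attribute j ∈ Shipmenti, else bᵢⱼ.
Initial tableau (one row per fragment):
  row 1: a1 b12 b13 a4 a5
  row 2: b21 a2 a3 a4 b25
  row 3: b31 b32 a3 b34 a5
Rows 1 and 2 agree on Qty; apply Qty→ShipDate and equate their ShipDate entries.
Rows 2 and 3 agree on ShipID; apply ShipID→Carrier and equate their Carrier entries.
Rows 1 and 2 agree on ShipDate; apply ShipDate→ShipID and equate their ShipID entries.
Row 1 is now all distinguished symbols — the join is lossless.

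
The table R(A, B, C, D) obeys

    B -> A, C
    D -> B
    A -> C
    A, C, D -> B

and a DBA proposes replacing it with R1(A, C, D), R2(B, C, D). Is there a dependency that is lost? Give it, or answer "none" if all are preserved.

Check B → A, C: no single fragment contains all of {A, B, C}, and the restricted closure of {B} across the fragments never reaches {A, C}.
D → B is preserved.
A → C is preserved.
A, C, D → B is preserved.

B -> A, C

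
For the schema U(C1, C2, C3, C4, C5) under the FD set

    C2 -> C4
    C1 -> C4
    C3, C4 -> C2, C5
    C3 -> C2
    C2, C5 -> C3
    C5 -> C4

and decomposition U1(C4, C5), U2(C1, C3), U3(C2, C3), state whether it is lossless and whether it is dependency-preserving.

Lossless test (chase): Rows 2 and 3 agree on C3; apply C3→C2 and equate their C2 entries. Rows 2 and 3 agree on C2; apply C2→C4 and equate their C4 entries. Rows 2 and 3 agree on C3, C4; apply C3, C4→C2, C5 and equate their C2, C5 entries. No row becomes fully distinguished — the join is lossy.
Dependency preservation: the restricted closure of {C2} across the fragments never reaches {C4}, so C2 → C4 cannot be enforced without a join — not preserved.

lossy and not dependency-preserving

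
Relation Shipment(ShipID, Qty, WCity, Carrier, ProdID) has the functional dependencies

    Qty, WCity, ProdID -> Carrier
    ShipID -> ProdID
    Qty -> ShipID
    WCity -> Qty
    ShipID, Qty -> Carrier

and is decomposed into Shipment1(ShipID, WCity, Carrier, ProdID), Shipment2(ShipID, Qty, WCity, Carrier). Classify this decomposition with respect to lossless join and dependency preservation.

lossless and dependency-preserving

Lossless test: (ShipID, WCity, Carrier)⁺ = {ShipID, Qty, WCity, Carrier, ProdID}, which contains all of one fragment — lossless.
Dependency preservation: Qty, WCity, ProdID → Carrier is not contained in any single fragment, but the restricted closure of its left-hand side across the fragments still reaches the right-hand side; the remaining FDs each lie inside some fragment. All dependencies are preserved.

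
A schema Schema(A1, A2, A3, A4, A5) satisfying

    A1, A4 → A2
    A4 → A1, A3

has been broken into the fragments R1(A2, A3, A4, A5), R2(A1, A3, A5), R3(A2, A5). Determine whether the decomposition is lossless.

No

Chase test. Columns are A1, A2, A3, A4, A5; row i has aⱼ where attribute j ∈ Ri, else bᵢⱼ.
Initial tableau (one row per fragment):
  row 1: b11 a2 a3 a4 a5
  row 2: a1 b22 a3 b24 a5
  row 3: b31 a2 b33 b34 a5
No row becomes fully distinguished — the join is lossy.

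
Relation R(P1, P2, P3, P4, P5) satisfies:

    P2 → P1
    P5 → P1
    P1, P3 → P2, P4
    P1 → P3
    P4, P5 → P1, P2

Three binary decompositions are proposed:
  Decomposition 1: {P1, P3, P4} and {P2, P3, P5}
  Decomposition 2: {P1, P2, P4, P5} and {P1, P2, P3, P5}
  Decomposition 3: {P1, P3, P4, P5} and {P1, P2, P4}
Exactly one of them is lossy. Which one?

Decomposition 1

Decomposition 1: common = {P3}, closure = {P3} → lossy.
Decomposition 2: common = {P1, P2, P5}, closure = {P1, P2, P3, P4, P5} → lossless.
Decomposition 3: common = {P1, P4}, closure = {P1, P2, P3, P4} → lossless.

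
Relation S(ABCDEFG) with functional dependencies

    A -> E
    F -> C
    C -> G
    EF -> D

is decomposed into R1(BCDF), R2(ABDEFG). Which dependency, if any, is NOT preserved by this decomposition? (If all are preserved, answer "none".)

C -> G

Check C → G: no single fragment contains all of {CG}, and the restricted closure of {C} across the fragments never reaches {G}.
A → E is preserved.
F → C is preserved.
EF → D is preserved.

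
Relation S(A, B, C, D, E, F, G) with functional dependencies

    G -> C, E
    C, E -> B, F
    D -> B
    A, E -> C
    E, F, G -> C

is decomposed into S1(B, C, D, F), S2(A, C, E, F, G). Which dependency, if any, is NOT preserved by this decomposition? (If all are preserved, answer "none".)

C, E -> B, F

Check C, E → B, F: no single fragment contains all of {B, C, E, F}, and the restricted closure of {C, E} across the fragments never reaches {B, F}.
G → C, E is preserved.
D → B is preserved.
A, E → C is preserved.
E, F, G → C is preserved.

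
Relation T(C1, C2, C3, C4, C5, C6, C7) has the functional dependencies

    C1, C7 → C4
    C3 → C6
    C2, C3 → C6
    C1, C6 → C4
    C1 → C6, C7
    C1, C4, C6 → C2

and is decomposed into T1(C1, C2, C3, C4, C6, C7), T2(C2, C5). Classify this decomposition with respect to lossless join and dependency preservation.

Lossless test: (C2)⁺ = {C2}, which is a superkey of neither fragment — lossy.
Dependency preservation: every FD's attributes lie within a single fragment, so each can be enforced locally — preserved.

lossy but dependency-preserving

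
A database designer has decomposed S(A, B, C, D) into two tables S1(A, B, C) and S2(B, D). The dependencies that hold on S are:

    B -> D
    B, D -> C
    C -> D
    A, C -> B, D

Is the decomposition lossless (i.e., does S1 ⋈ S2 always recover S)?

Common attributes: S1 ∩ S2 = {B}.
Closure of {B}: B → D applies, adding D; B, D → C applies, adding C. So (B)⁺ = {B, C, D}.
This closure contains every attribute of S2, so S1 ∩ S2 → S2. The join is lossless.

Yes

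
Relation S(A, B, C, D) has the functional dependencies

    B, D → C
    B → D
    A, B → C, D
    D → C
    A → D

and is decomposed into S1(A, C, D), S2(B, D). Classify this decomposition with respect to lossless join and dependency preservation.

Lossless test: (D)⁺ = {C, D}, which is a superkey of neither fragment — lossy.
Dependency preservation: B, D → C; A, B → C, D are not contained in any single fragment, but the restricted closure of each left-hand side across the fragments still reaches the right-hand side; the remaining FDs each lie inside some fragment. All dependencies are preserved.

lossy but dependency-preserving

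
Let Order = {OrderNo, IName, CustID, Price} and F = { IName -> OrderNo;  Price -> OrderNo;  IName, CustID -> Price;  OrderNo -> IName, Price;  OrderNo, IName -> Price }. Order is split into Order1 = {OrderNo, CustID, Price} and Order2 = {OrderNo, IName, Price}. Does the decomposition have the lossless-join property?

Common attributes: Order1 ∩ Order2 = {OrderNo, Price}.
Closure of {OrderNo, Price}: OrderNo → IName, Price applies, adding IName. So (OrderNo, Price)⁺ = {OrderNo, IName, Price}.
This closure contains every attribute of Order2, so Order1 ∩ Order2 → Order2. The join is lossless.

Yes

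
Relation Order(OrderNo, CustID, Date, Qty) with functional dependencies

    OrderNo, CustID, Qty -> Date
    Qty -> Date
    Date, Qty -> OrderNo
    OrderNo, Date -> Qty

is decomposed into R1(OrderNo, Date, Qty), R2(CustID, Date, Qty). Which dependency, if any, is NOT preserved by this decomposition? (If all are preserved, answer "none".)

none

OrderNo, CustID, Qty → Date: restricted closure across fragments reaches Date.
Qty → Date lies within R1.
Date, Qty → OrderNo lies within R1.
OrderNo, Date → Qty lies within R1.
Every dependency is enforceable on the fragments, so the decomposition is dependency-preserving.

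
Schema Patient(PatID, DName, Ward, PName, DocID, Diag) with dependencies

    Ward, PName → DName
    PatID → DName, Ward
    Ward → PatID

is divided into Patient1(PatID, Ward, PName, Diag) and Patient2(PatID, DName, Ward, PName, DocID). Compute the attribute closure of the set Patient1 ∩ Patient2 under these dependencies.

PatID, DName, Ward, PName

Patient1 ∩ Patient2 = {PatID, Ward, PName}.
Ward, PName → DName applies, adding DName
Closure: {PatID, DName, Ward, PName}.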